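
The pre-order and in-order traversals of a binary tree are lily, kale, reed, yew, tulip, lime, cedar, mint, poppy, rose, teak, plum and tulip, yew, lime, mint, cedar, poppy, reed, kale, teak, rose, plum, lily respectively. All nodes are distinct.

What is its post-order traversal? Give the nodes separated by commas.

tulip, mint, poppy, cedar, lime, yew, reed, teak, plum, rose, kale, lily

The first element of pre-order is the root; it splits in-order into left and right subtrees.
Root lily: left subtree has 11 nodes {tulip, yew, lime, mint, cedar, poppy, reed, kale, teak, rose, plum}, right has 0 { }.
  Root kale: left subtree has 7 nodes {tulip, yew, lime, mint, cedar, poppy, reed}, right has 3 {teak, rose, plum}.
    Root reed: left subtree has 6 nodes {tulip, yew, lime, mint, cedar, poppy}, right has 0 { }.
      Root yew: left subtree has 1 node {tulip}, right has 4 {lime, mint, cedar, poppy}.
        Root lime: left subtree has 0 nodes { }, right has 3 {mint, cedar, poppy}.
          Root cedar: left subtree has 1 node {mint}, right has 1 {poppy}.
    Root rose: left subtree has 1 node {teak}, right has 1 {plum}.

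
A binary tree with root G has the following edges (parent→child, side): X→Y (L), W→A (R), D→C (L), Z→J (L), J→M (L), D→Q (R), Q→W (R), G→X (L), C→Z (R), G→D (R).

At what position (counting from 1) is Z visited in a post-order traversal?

Post-order visits the left subtree, then the right subtree, then the node.
At G: go left to X.
  At X: go left to Y.
    Y is a leaf — visit Y.
  At X: no right child.
  Visit X.
At G: go right to D.
  At D: go left to C.
    At C: no left child.
    At C: go right to Z.
      At Z: go left to J.
        At J: go left to M.
          M is a leaf — visit M.
        At J: no right child.
        Visit J.
      At Z: no right child.
      Visit Z.
    Visit C.
  At D: go right to Q.
    At Q: no left child.
    At Q: go right to W.
      At W: no left child.
      At W: go right to A.
        A is a leaf — visit A.
      Visit W.
    Visit Q.
  Visit D.
Visit G.
Full post-order sequence: Y, X, M, J, Z, C, A, W, Q, D, G.

5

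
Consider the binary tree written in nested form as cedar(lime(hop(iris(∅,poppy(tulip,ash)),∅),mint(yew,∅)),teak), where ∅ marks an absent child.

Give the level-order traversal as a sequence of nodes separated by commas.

Level-order visits nodes level by level from the root, left to right within each level.
Level 0: cedar
Level 1: lime, teak
Level 2: hop, mint
Level 3: iris, yew
Level 4: poppy
Level 5: tulip, ash

cedar, lime, teak, hop, mint, iris, yew, poppy, tulip, ash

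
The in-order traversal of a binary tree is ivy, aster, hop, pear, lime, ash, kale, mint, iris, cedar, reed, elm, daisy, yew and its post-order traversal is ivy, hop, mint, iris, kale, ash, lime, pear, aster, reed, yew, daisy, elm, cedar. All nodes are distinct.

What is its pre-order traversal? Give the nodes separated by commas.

cedar, aster, ivy, pear, hop, lime, ash, kale, iris, mint, elm, reed, daisy, yew

The last element of post-order is the root; it splits in-order into left and right subtrees.
Root cedar: left subtree has 9 nodes {ivy, aster, hop, pear, lime, ash, kale, mint, iris}, right has 4 {reed, elm, daisy, yew}.
  Root aster: left subtree has 1 node {ivy}, right has 7 {hop, pear, lime, ash, kale, mint, iris}.
    Root pear: left subtree has 1 node {hop}, right has 5 {lime, ash, kale, mint, iris}.
      Root lime: left subtree has 0 nodes { }, right has 4 {ash, kale, mint, iris}.
        Root ash: left subtree has 0 nodes { }, right has 3 {kale, mint, iris}.
          Root kale: left subtree has 0 nodes { }, right has 2 {mint, iris}.
            Root iris: left subtree has 1 node {mint}, right has 0 { }.
  Root elm: left subtree has 1 node {reed}, right has 2 {daisy, yew}.
    Root daisy: left subtree has 0 nodes { }, right has 1 {yew}.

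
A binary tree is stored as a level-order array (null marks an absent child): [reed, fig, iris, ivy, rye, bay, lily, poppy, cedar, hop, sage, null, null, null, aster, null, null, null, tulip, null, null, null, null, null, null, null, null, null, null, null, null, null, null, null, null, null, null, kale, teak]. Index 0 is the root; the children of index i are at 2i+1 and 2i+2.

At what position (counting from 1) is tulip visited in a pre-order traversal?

Pre-order visits the node, then its left subtree, then its right subtree.
Visit reed.
At reed: go left to fig.
  Visit fig.
  At fig: go left to ivy.
    Visit ivy.
    At ivy: go left to poppy.
      poppy is a leaf — visit poppy.
    At ivy: go right to cedar.
      Visit cedar.
      At cedar: no left child.
      At cedar: go right to tulip.
        Visit tulip.
        At tulip: go left to kale.
          kale is a leaf — visit kale.
        At tulip: go right to teak.
          teak is a leaf — visit teak.
  At fig: go right to rye.
    Visit rye.
    At rye: go left to hop.
      hop is a leaf — visit hop.
    At rye: go right to sage.
      sage is a leaf — visit sage.
At reed: go right to iris.
  Visit iris.
  At iris: go left to bay.
    bay is a leaf — visit bay.
  At iris: go right to lily.
    Visit lily.
    At lily: no left child.
    At lily: go right to aster.
      aster is a leaf — visit aster.
Full pre-order sequence: reed, fig, ivy, poppy, cedar, tulip, kale, teak, rye, hop, sage, iris, bay, lily, aster.

6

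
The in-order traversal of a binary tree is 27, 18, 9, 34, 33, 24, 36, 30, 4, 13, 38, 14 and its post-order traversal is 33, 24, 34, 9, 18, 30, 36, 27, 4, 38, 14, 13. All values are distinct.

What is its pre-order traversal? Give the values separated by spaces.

13 4 27 36 18 9 34 24 33 30 14 38

The last element of post-order is the root; it splits in-order into left and right subtrees.
Root 13: left subtree has 9 nodes {27, 18, 9, 34, 33, 24, 36, 30, 4}, right has 2 {38, 14}.
  Root 4: left subtree has 8 nodes {27, 18, 9, 34, 33, 24, 36, 30}, right has 0 { }.
    Root 27: left subtree has 0 nodes { }, right has 7 {18, 9, 34, 33, 24, 36, 30}.
      Root 36: left subtree has 5 nodes {18, 9, 34, 33, 24}, right has 1 {30}.
        Root 18: left subtree has 0 nodes { }, right has 4 {9, 34, 33, 24}.
          Root 9: left subtree has 0 nodes { }, right has 3 {34, 33, 24}.
            Root 34: left subtree has 0 nodes { }, right has 2 {33, 24}.
              Root 24: left subtree has 1 node {33}, right has 0 { }.
  Root 14: left subtree has 1 node {38}, right has 0 { }.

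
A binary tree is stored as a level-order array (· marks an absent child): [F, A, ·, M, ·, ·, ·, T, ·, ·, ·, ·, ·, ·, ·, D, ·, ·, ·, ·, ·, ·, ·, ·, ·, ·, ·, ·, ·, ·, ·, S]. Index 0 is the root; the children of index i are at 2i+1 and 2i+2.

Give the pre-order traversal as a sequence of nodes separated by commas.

F, A, M, T, D, S

Pre-order visits the node, then its left subtree, then its right subtree.
Visit F.
At F: go left to A.
  Visit A.
  At A: go left to M.
    Visit M.
    At M: go left to T.
      Visit T.
      At T: go left to D.
        Visit D.
        At D: go left to S.
          S is a leaf — visit S.
        At D: no right child.
      At T: no right child.
    At M: no right child.
  At A: no right child.
At F: no right child.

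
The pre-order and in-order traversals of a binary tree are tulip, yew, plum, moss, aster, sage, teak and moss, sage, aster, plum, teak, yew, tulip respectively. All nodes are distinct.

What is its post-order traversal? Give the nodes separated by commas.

sage, aster, moss, teak, plum, yew, tulip

The first element of pre-order is the root; it splits in-order into left and right subtrees.
Root tulip: left subtree has 6 nodes {moss, sage, aster, plum, teak, yew}, right has 0 { }.
  Root yew: left subtree has 5 nodes {moss, sage, aster, plum, teak}, right has 0 { }.
    Root plum: left subtree has 3 nodes {moss, sage, aster}, right has 1 {teak}.
      Root moss: left subtree has 0 nodes { }, right has 2 {sage, aster}.
        Root aster: left subtree has 1 node {sage}, right has 0 { }.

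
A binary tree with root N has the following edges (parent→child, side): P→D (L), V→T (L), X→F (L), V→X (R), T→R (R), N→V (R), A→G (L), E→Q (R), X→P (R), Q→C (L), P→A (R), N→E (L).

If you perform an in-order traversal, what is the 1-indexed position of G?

In-order visits the left subtree, then the node, then the right subtree.
At N: go left to E.
  At E: no left child.
  Visit E.
  At E: go right to Q.
    At Q: go left to C.
      C is a leaf — visit C.
    Visit Q.
    At Q: no right child.
Visit N.
At N: go right to V.
  At V: go left to T.
    At T: no left child.
    Visit T.
    At T: go right to R.
      R is a leaf — visit R.
  Visit V.
  At V: go right to X.
    At X: go left to F.
      F is a leaf — visit F.
    Visit X.
    At X: go right to P.
      At P: go left to D.
        D is a leaf — visit D.
      Visit P.
      At P: go right to A.
        At A: go left to G.
          G is a leaf — visit G.
        Visit A.
        At A: no right child.
Full in-order sequence: E, C, Q, N, T, R, V, F, X, D, P, G, A.

12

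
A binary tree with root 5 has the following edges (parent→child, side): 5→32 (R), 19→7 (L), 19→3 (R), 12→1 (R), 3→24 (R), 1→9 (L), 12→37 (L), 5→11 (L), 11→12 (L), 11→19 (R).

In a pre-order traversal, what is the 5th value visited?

Pre-order visits the node, then its left subtree, then its right subtree.
Visit 5.
At 5: go left to 11.
  Visit 11.
  At 11: go left to 12.
    Visit 12.
    At 12: go left to 37.
      37 is a leaf — visit 37.
    At 12: go right to 1.
      Visit 1.
      At 1: go left to 9.
        9 is a leaf — visit 9.
      At 1: no right child.
  At 11: go right to 19.
    Visit 19.
    At 19: go left to 7.
      7 is a leaf — visit 7.
    At 19: go right to 3.
      Visit 3.
      At 3: no left child.
      At 3: go right to 24.
        24 is a leaf — visit 24.
At 5: go right to 32.
  32 is a leaf — visit 32.
Full pre-order sequence: 5, 11, 12, 37, 1, 9, 19, 7, 3, 24, 32.

1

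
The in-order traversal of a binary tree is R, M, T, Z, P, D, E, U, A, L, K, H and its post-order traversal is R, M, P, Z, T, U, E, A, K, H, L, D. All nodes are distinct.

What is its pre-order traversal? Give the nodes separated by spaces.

D T M R Z P L A E U H K

The last element of post-order is the root; it splits in-order into left and right subtrees.
Root D: left subtree has 5 nodes {R, M, T, Z, P}, right has 6 {E, U, A, L, K, H}.
  Root T: left subtree has 2 nodes {R, M}, right has 2 {Z, P}.
    Root M: left subtree has 1 node {R}, right has 0 { }.
    Root Z: left subtree has 0 nodes { }, right has 1 {P}.
  Root L: left subtree has 3 nodes {E, U, A}, right has 2 {K, H}.
    Root A: left subtree has 2 nodes {E, U}, right has 0 { }.
      Root E: left subtree has 0 nodes { }, right has 1 {U}.
    Root H: left subtree has 1 node {K}, right has 0 { }.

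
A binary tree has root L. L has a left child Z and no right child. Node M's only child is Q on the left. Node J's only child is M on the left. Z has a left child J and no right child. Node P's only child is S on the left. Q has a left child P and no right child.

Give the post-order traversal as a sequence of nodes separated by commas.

Post-order visits the left subtree, then the right subtree, then the node.
At L: go left to Z.
  At Z: go left to J.
    At J: go left to M.
      At M: go left to Q.
        At Q: go left to P.
          At P: go left to S.
            S is a leaf — visit S.
          At P: no right child.
          Visit P.
        At Q: no right child.
        Visit Q.
      At M: no right child.
      Visit M.
    At J: no right child.
    Visit J.
  At Z: no right child.
  Visit Z.
At L: no right child.
Visit L.

S, P, Q, M, J, Z, L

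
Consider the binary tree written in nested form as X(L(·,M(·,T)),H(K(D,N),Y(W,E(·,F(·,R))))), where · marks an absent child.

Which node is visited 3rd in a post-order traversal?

L

Post-order visits the left subtree, then the right subtree, then the node.
At X: go left to L.
  At L: no left child.
  At L: go right to M.
    At M: no left child.
    At M: go right to T.
      T is a leaf — visit T.
    Visit M.
  Visit L.
At X: go right to H.
  At H: go left to K.
    At K: go left to D.
      D is a leaf — visit D.
    At K: go right to N.
      N is a leaf — visit N.
    Visit K.
  At H: go right to Y.
    At Y: go left to W.
      W is a leaf — visit W.
    At Y: go right to E.
      At E: no left child.
      At E: go right to F.
        At F: no left child.
        At F: go right to R.
          R is a leaf — visit R.
        Visit F.
      Visit E.
    Visit Y.
  Visit H.
Visit X.
Full post-order sequence: T, M, L, D, N, K, W, R, F, E, Y, H, X.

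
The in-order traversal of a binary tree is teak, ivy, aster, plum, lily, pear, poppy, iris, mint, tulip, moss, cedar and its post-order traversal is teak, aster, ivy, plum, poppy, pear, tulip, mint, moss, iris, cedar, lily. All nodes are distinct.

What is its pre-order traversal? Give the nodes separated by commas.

lily, plum, ivy, teak, aster, cedar, iris, pear, poppy, moss, mint, tulip

The last element of post-order is the root; it splits in-order into left and right subtrees.
Root lily: left subtree has 4 nodes {teak, ivy, aster, plum}, right has 7 {pear, poppy, iris, mint, tulip, moss, cedar}.
  Root plum: left subtree has 3 nodes {teak, ivy, aster}, right has 0 { }.
    Root ivy: left subtree has 1 node {teak}, right has 1 {aster}.
  Root cedar: left subtree has 6 nodes {pear, poppy, iris, mint, tulip, moss}, right has 0 { }.
    Root iris: left subtree has 2 nodes {pear, poppy}, right has 3 {mint, tulip, moss}.
      Root pear: left subtree has 0 nodes { }, right has 1 {poppy}.
      Root moss: left subtree has 2 nodes {mint, tulip}, right has 0 { }.
        Root mint: left subtree has 0 nodes { }, right has 1 {tulip}.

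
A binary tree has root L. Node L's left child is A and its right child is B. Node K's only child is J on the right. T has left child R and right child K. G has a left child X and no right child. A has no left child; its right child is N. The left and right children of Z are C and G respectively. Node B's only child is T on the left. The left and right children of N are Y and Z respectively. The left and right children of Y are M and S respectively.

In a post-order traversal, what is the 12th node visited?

K

Post-order visits the left subtree, then the right subtree, then the node.
At L: go left to A.
  At A: no left child.
  At A: go right to N.
    At N: go left to Y.
      At Y: go left to M.
        M is a leaf — visit M.
      At Y: go right to S.
        S is a leaf — visit S.
      Visit Y.
    At N: go right to Z.
      At Z: go left to C.
        C is a leaf — visit C.
      At Z: go right to G.
        At G: go left to X.
          X is a leaf — visit X.
        At G: no right child.
        Visit G.
      Visit Z.
    Visit N.
  Visit A.
At L: go right to B.
  At B: go left to T.
    At T: go left to R.
      R is a leaf — visit R.
    At T: go right to K.
      At K: no left child.
      At K: go right to J.
        J is a leaf — visit J.
      Visit K.
    Visit T.
  At B: no right child.
  Visit B.
Visit L.
Full post-order sequence: M, S, Y, C, X, G, Z, N, A, R, J, K, T, B, L.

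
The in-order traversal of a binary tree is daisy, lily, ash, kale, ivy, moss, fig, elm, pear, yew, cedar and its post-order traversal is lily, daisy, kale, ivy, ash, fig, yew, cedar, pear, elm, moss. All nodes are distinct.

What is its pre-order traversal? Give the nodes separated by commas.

The last element of post-order is the root; it splits in-order into left and right subtrees.
Root moss: left subtree has 5 nodes {daisy, lily, ash, kale, ivy}, right has 5 {fig, elm, pear, yew, cedar}.
  Root ash: left subtree has 2 nodes {daisy, lily}, right has 2 {kale, ivy}.
    Root daisy: left subtree has 0 nodes { }, right has 1 {lily}.
    Root ivy: left subtree has 1 node {kale}, right has 0 { }.
  Root elm: left subtree has 1 node {fig}, right has 3 {pear, yew, cedar}.
    Root pear: left subtree has 0 nodes { }, right has 2 {yew, cedar}.
      Root cedar: left subtree has 1 node {yew}, right has 0 { }.

moss, ash, daisy, lily, ivy, kale, elm, fig, pear, cedar, yew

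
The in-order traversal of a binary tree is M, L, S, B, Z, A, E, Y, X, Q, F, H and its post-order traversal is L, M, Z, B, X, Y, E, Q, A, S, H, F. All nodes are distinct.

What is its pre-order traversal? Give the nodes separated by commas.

The last element of post-order is the root; it splits in-order into left and right subtrees.
Root F: left subtree has 10 nodes {M, L, S, B, Z, A, E, Y, X, Q}, right has 1 {H}.
  Root S: left subtree has 2 nodes {M, L}, right has 7 {B, Z, A, E, Y, X, Q}.
    Root M: left subtree has 0 nodes { }, right has 1 {L}.
    Root A: left subtree has 2 nodes {B, Z}, right has 4 {E, Y, X, Q}.
      Root B: left subtree has 0 nodes { }, right has 1 {Z}.
      Root Q: left subtree has 3 nodes {E, Y, X}, right has 0 { }.
        Root E: left subtree has 0 nodes { }, right has 2 {Y, X}.
          Root Y: left subtree has 0 nodes { }, right has 1 {X}.

F, S, M, L, A, B, Z, Q, E, Y, X, H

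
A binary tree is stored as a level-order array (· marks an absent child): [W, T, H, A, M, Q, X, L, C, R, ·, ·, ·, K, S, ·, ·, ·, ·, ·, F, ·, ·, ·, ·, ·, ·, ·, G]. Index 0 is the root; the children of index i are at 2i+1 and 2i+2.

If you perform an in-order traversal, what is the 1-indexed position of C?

In-order visits the left subtree, then the node, then the right subtree.
At W: go left to T.
  At T: go left to A.
    At A: go left to L.
      L is a leaf — visit L.
    Visit A.
    At A: go right to C.
      C is a leaf — visit C.
  Visit T.
  At T: go right to M.
    At M: go left to R.
      At R: no left child.
      Visit R.
      At R: go right to F.
        F is a leaf — visit F.
    Visit M.
    At M: no right child.
Visit W.
At W: go right to H.
  At H: go left to Q.
    Q is a leaf — visit Q.
  Visit H.
  At H: go right to X.
    At X: go left to K.
      At K: no left child.
      Visit K.
      At K: go right to G.
        G is a leaf — visit G.
    Visit X.
    At X: go right to S.
      S is a leaf — visit S.
Full in-order sequence: L, A, C, T, R, F, M, W, Q, H, K, G, X, S.

3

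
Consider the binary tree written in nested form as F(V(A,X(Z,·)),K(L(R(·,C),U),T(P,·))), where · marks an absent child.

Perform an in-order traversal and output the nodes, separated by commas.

A, V, Z, X, F, R, C, L, U, K, P, T

In-order visits the left subtree, then the node, then the right subtree.
At F: go left to V.
  At V: go left to A.
    A is a leaf — visit A.
  Visit V.
  At V: go right to X.
    At X: go left to Z.
      Z is a leaf — visit Z.
    Visit X.
    At X: no right child.
Visit F.
At F: go right to K.
  At K: go left to L.
    At L: go left to R.
      At R: no left child.
      Visit R.
      At R: go right to C.
        C is a leaf — visit C.
    Visit L.
    At L: go right to U.
      U is a leaf — visit U.
  Visit K.
  At K: go right to T.
    At T: go left to P.
      P is a leaf — visit P.
    Visit T.
    At T: no right child.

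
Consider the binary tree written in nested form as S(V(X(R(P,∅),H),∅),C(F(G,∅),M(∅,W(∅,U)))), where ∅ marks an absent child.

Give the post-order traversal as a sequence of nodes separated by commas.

P, R, H, X, V, G, F, U, W, M, C, S

Post-order visits the left subtree, then the right subtree, then the node.
At S: go left to V.
  At V: go left to X.
    At X: go left to R.
      At R: go left to P.
        P is a leaf — visit P.
      At R: no right child.
      Visit R.
    At X: go right to H.
      H is a leaf — visit H.
    Visit X.
  At V: no right child.
  Visit V.
At S: go right to C.
  At C: go left to F.
    At F: go left to G.
      G is a leaf — visit G.
    At F: no right child.
    Visit F.
  At C: go right to M.
    At M: no left child.
    At M: go right to W.
      At W: no left child.
      At W: go right to U.
        U is a leaf — visit U.
      Visit W.
    Visit M.
  Visit C.
Visit S.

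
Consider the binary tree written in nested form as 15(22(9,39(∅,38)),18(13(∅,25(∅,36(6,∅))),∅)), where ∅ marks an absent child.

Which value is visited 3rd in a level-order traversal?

18

Level-order visits nodes level by level from the root, left to right within each level.
Level 0: 15
Level 1: 22, 18
Level 2: 9, 39, 13
Level 3: 38, 25
Level 4: 36
Level 5: 6
Full level-order sequence: 15, 22, 18, 9, 39, 13, 38, 25, 36, 6.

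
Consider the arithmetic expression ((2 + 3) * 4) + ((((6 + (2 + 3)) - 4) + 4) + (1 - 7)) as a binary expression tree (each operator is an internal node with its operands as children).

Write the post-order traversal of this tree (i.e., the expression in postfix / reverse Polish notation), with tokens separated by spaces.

Post-order on an expression tree gives postfix notation: for each operator, emit left operand, right operand, then the operator.

2 3 + 4 * 6 2 3 + + 4 - 4 + 1 7 - + +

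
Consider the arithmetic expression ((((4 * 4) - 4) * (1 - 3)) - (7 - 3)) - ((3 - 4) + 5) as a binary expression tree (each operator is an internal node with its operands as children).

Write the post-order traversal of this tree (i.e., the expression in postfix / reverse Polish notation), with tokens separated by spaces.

Post-order on an expression tree gives postfix notation: for each operator, emit left operand, right operand, then the operator.

4 4 * 4 - 1 3 - * 7 3 - - 3 4 - 5 + -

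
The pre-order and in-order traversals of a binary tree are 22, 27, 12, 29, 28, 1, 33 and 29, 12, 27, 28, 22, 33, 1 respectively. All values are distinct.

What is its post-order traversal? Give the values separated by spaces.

29 12 28 27 33 1 22

The first element of pre-order is the root; it splits in-order into left and right subtrees.
Root 22: left subtree has 4 nodes {29, 12, 27, 28}, right has 2 {33, 1}.
  Root 27: left subtree has 2 nodes {29, 12}, right has 1 {28}.
    Root 12: left subtree has 1 node {29}, right has 0 { }.
  Root 1: left subtree has 1 node {33}, right has 0 { }.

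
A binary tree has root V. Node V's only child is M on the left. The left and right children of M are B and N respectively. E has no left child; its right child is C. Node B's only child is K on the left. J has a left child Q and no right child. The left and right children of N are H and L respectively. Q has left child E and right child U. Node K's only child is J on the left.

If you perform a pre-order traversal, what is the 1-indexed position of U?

Pre-order visits the node, then its left subtree, then its right subtree.
Visit V.
At V: go left to M.
  Visit M.
  At M: go left to B.
    Visit B.
    At B: go left to K.
      Visit K.
      At K: go left to J.
        Visit J.
        At J: go left to Q.
          Visit Q.
          At Q: go left to E.
            Visit E.
            At E: no left child.
            At E: go right to C.
              C is a leaf — visit C.
          At Q: go right to U.
            U is a leaf — visit U.
        At J: no right child.
      At K: no right child.
    At B: no right child.
  At M: go right to N.
    Visit N.
    At N: go left to H.
      H is a leaf — visit H.
    At N: go right to L.
      L is a leaf — visit L.
At V: no right child.
Full pre-order sequence: V, M, B, K, J, Q, E, C, U, N, H, L.

9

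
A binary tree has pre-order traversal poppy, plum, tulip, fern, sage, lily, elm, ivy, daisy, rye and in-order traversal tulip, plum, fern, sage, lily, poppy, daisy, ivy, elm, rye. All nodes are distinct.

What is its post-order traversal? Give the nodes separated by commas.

tulip, lily, sage, fern, plum, daisy, ivy, rye, elm, poppy

The first element of pre-order is the root; it splits in-order into left and right subtrees.
Root poppy: left subtree has 5 nodes {tulip, plum, fern, sage, lily}, right has 4 {daisy, ivy, elm, rye}.
  Root plum: left subtree has 1 node {tulip}, right has 3 {fern, sage, lily}.
    Root fern: left subtree has 0 nodes { }, right has 2 {sage, lily}.
      Root sage: left subtree has 0 nodes { }, right has 1 {lily}.
  Root elm: left subtree has 2 nodes {daisy, ivy}, right has 1 {rye}.
    Root ivy: left subtree has 1 node {daisy}, right has 0 { }.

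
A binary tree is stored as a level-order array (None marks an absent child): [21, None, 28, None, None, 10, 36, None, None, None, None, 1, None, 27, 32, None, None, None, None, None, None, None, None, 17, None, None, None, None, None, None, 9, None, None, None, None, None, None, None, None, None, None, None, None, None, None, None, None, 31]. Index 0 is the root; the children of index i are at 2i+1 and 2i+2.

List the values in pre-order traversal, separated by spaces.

Pre-order visits the node, then its left subtree, then its right subtree.
Visit 21.
At 21: no left child.
At 21: go right to 28.
  Visit 28.
  At 28: go left to 10.
    Visit 10.
    At 10: go left to 1.
      Visit 1.
      At 1: go left to 17.
        Visit 17.
        At 17: go left to 31.
          31 is a leaf — visit 31.
        At 17: no right child.
      At 1: no right child.
    At 10: no right child.
  At 28: go right to 36.
    Visit 36.
    At 36: go left to 27.
      27 is a leaf — visit 27.
    At 36: go right to 32.
      Visit 32.
      At 32: no left child.
      At 32: go right to 9.
        9 is a leaf — visit 9.

21 28 10 1 17 31 36 27 32 9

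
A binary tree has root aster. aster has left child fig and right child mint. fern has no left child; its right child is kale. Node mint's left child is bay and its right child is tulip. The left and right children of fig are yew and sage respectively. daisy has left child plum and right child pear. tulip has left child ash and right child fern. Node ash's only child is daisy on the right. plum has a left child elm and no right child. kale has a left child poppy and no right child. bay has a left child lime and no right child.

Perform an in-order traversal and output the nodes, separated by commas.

In-order visits the left subtree, then the node, then the right subtree.
At aster: go left to fig.
  At fig: go left to yew.
    yew is a leaf — visit yew.
  Visit fig.
  At fig: go right to sage.
    sage is a leaf — visit sage.
Visit aster.
At aster: go right to mint.
  At mint: go left to bay.
    At bay: go left to lime.
      lime is a leaf — visit lime.
    Visit bay.
    At bay: no right child.
  Visit mint.
  At mint: go right to tulip.
    At tulip: go left to ash.
      At ash: no left child.
      Visit ash.
      At ash: go right to daisy.
        At daisy: go left to plum.
          At plum: go left to elm.
            elm is a leaf — visit elm.
          Visit plum.
          At plum: no right child.
        Visit daisy.
        At daisy: go right to pear.
          pear is a leaf — visit pear.
    Visit tulip.
    At tulip: go right to fern.
      At fern: no left child.
      Visit fern.
      At fern: go right to kale.
        At kale: go left to poppy.
          poppy is a leaf — visit poppy.
        Visit kale.
        At kale: no right child.

yew, fig, sage, aster, lime, bay, mint, ash, elm, plum, daisy, pear, tulip, fern, poppy, kale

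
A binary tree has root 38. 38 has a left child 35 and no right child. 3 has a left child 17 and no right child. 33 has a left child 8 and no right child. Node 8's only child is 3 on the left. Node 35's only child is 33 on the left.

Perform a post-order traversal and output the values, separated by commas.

17, 3, 8, 33, 35, 38

Post-order visits the left subtree, then the right subtree, then the node.
At 38: go left to 35.
  At 35: go left to 33.
    At 33: go left to 8.
      At 8: go left to 3.
        At 3: go left to 17.
          17 is a leaf — visit 17.
        At 3: no right child.
        Visit 3.
      At 8: no right child.
      Visit 8.
    At 33: no right child.
    Visit 33.
  At 35: no right child.
  Visit 35.
At 38: no right child.
Visit 38.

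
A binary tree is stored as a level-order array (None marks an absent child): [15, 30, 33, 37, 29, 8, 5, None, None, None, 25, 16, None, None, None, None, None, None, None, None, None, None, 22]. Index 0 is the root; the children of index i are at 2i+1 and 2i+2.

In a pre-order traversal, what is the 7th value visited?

33

Pre-order visits the node, then its left subtree, then its right subtree.
Visit 15.
At 15: go left to 30.
  Visit 30.
  At 30: go left to 37.
    37 is a leaf — visit 37.
  At 30: go right to 29.
    Visit 29.
    At 29: no left child.
    At 29: go right to 25.
      Visit 25.
      At 25: no left child.
      At 25: go right to 22.
        22 is a leaf — visit 22.
At 15: go right to 33.
  Visit 33.
  At 33: go left to 8.
    Visit 8.
    At 8: go left to 16.
      16 is a leaf — visit 16.
    At 8: no right child.
  At 33: go right to 5.
    5 is a leaf — visit 5.
Full pre-order sequence: 15, 30, 37, 29, 25, 22, 33, 8, 16, 5.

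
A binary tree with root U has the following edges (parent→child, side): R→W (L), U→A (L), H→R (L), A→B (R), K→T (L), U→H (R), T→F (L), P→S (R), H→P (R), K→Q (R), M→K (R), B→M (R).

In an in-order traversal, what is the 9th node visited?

In-order visits the left subtree, then the node, then the right subtree.
At U: go left to A.
  At A: no left child.
  Visit A.
  At A: go right to B.
    At B: no left child.
    Visit B.
    At B: go right to M.
      At M: no left child.
      Visit M.
      At M: go right to K.
        At K: go left to T.
          At T: go left to F.
            F is a leaf — visit F.
          Visit T.
          At T: no right child.
        Visit K.
        At K: go right to Q.
          Q is a leaf — visit Q.
Visit U.
At U: go right to H.
  At H: go left to R.
    At R: go left to W.
      W is a leaf — visit W.
    Visit R.
    At R: no right child.
  Visit H.
  At H: go right to P.
    At P: no left child.
    Visit P.
    At P: go right to S.
      S is a leaf — visit S.
Full in-order sequence: A, B, M, F, T, K, Q, U, W, R, H, P, S.

W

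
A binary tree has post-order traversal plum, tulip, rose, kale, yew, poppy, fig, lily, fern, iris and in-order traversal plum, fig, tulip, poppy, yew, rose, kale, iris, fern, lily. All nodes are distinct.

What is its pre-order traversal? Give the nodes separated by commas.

The last element of post-order is the root; it splits in-order into left and right subtrees.
Root iris: left subtree has 7 nodes {plum, fig, tulip, poppy, yew, rose, kale}, right has 2 {fern, lily}.
  Root fig: left subtree has 1 node {plum}, right has 5 {tulip, poppy, yew, rose, kale}.
    Root poppy: left subtree has 1 node {tulip}, right has 3 {yew, rose, kale}.
      Root yew: left subtree has 0 nodes { }, right has 2 {rose, kale}.
        Root kale: left subtree has 1 node {rose}, right has 0 { }.
  Root fern: left subtree has 0 nodes { }, right has 1 {lily}.

iris, fig, plum, poppy, tulip, yew, kale, rose, fern, lily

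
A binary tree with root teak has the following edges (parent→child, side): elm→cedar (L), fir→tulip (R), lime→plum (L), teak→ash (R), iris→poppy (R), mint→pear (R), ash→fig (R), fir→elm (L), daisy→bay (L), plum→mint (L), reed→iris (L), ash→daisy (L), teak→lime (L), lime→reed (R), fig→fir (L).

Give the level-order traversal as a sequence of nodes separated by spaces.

teak lime ash plum reed daisy fig mint iris bay fir pear poppy elm tulip cedar

Level-order visits nodes level by level from the root, left to right within each level.
Level 0: teak
Level 1: lime, ash
Level 2: plum, reed, daisy, fig
Level 3: mint, iris, bay, fir
Level 4: pear, poppy, elm, tulip
Level 5: cedar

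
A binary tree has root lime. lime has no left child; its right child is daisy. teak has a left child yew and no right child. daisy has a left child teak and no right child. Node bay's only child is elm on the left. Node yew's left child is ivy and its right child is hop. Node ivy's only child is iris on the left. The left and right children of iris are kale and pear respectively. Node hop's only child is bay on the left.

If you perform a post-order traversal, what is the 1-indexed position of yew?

Post-order visits the left subtree, then the right subtree, then the node.
At lime: no left child.
At lime: go right to daisy.
  At daisy: go left to teak.
    At teak: go left to yew.
      At yew: go left to ivy.
        At ivy: go left to iris.
          At iris: go left to kale.
            kale is a leaf — visit kale.
          At iris: go right to pear.
            pear is a leaf — visit pear.
          Visit iris.
        At ivy: no right child.
        Visit ivy.
      At yew: go right to hop.
        At hop: go left to bay.
          At bay: go left to elm.
            elm is a leaf — visit elm.
          At bay: no right child.
          Visit bay.
        At hop: no right child.
        Visit hop.
      Visit yew.
    At teak: no right child.
    Visit teak.
  At daisy: no right child.
  Visit daisy.
Visit lime.
Full post-order sequence: kale, pear, iris, ivy, elm, bay, hop, yew, teak, daisy, lime.

8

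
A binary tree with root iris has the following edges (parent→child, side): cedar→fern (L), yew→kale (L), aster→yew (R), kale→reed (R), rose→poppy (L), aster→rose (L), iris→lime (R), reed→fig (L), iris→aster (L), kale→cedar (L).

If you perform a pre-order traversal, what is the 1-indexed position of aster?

2

Pre-order visits the node, then its left subtree, then its right subtree.
Visit iris.
At iris: go left to aster.
  Visit aster.
  At aster: go left to rose.
    Visit rose.
    At rose: go left to poppy.
      poppy is a leaf — visit poppy.
    At rose: no right child.
  At aster: go right to yew.
    Visit yew.
    At yew: go left to kale.
      Visit kale.
      At kale: go left to cedar.
        Visit cedar.
        At cedar: go left to fern.
          fern is a leaf — visit fern.
        At cedar: no right child.
      At kale: go right to reed.
        Visit reed.
        At reed: go left to fig.
          fig is a leaf — visit fig.
        At reed: no right child.
    At yew: no right child.
At iris: go right to lime.
  lime is a leaf — visit lime.
Full pre-order sequence: iris, aster, rose, poppy, yew, kale, cedar, fern, reed, fig, lime.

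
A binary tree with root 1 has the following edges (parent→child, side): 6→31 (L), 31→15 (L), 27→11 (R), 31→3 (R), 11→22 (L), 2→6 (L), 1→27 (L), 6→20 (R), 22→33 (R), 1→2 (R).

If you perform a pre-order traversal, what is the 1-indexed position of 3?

Pre-order visits the node, then its left subtree, then its right subtree.
Visit 1.
At 1: go left to 27.
  Visit 27.
  At 27: no left child.
  At 27: go right to 11.
    Visit 11.
    At 11: go left to 22.
      Visit 22.
      At 22: no left child.
      At 22: go right to 33.
        33 is a leaf — visit 33.
    At 11: no right child.
At 1: go right to 2.
  Visit 2.
  At 2: go left to 6.
    Visit 6.
    At 6: go left to 31.
      Visit 31.
      At 31: go left to 15.
        15 is a leaf — visit 15.
      At 31: go right to 3.
        3 is a leaf — visit 3.
    At 6: go right to 20.
      20 is a leaf — visit 20.
  At 2: no right child.
Full pre-order sequence: 1, 27, 11, 22, 33, 2, 6, 31, 15, 3, 20.

10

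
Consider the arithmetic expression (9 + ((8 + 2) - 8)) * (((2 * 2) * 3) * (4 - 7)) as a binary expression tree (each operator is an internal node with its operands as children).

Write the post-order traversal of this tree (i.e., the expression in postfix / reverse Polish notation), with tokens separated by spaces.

9 8 2 + 8 - + 2 2 * 3 * 4 7 - * *

Post-order on an expression tree gives postfix notation: for each operator, emit left operand, right operand, then the operator.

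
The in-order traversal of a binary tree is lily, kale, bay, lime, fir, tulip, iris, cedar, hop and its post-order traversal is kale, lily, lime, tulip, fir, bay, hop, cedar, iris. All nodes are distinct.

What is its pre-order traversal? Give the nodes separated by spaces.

The last element of post-order is the root; it splits in-order into left and right subtrees.
Root iris: left subtree has 6 nodes {lily, kale, bay, lime, fir, tulip}, right has 2 {cedar, hop}.
  Root bay: left subtree has 2 nodes {lily, kale}, right has 3 {lime, fir, tulip}.
    Root lily: left subtree has 0 nodes { }, right has 1 {kale}.
    Root fir: left subtree has 1 node {lime}, right has 1 {tulip}.
  Root cedar: left subtree has 0 nodes { }, right has 1 {hop}.

iris bay lily kale fir lime tulip cedar hop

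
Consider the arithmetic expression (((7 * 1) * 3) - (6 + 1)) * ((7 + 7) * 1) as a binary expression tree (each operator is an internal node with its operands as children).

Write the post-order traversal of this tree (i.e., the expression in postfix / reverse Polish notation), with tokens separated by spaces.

7 1 * 3 * 6 1 + - 7 7 + 1 * *

Post-order on an expression tree gives postfix notation: for each operator, emit left operand, right operand, then the operator.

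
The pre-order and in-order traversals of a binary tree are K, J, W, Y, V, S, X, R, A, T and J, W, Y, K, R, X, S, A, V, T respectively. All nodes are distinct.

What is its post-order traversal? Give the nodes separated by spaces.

The first element of pre-order is the root; it splits in-order into left and right subtrees.
Root K: left subtree has 3 nodes {J, W, Y}, right has 6 {R, X, S, A, V, T}.
  Root J: left subtree has 0 nodes { }, right has 2 {W, Y}.
    Root W: left subtree has 0 nodes { }, right has 1 {Y}.
  Root V: left subtree has 4 nodes {R, X, S, A}, right has 1 {T}.
    Root S: left subtree has 2 nodes {R, X}, right has 1 {A}.
      Root X: left subtree has 1 node {R}, right has 0 { }.

Y W J R X A S T V K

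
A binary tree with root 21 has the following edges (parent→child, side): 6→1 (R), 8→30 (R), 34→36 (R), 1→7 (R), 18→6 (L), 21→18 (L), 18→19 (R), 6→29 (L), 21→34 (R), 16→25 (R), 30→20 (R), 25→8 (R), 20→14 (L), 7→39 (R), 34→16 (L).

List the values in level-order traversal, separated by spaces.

21 18 34 6 19 16 36 29 1 25 7 8 39 30 20 14

Level-order visits nodes level by level from the root, left to right within each level.
Level 0: 21
Level 1: 18, 34
Level 2: 6, 19, 16, 36
Level 3: 29, 1, 25
Level 4: 7, 8
Level 5: 39, 30
Level 6: 20
Level 7: 14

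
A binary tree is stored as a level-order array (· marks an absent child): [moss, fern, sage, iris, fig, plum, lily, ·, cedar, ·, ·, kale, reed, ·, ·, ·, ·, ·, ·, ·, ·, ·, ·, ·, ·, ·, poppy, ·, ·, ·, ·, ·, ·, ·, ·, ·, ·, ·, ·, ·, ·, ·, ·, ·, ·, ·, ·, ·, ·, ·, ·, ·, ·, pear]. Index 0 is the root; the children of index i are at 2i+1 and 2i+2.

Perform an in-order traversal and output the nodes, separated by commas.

iris, cedar, fern, fig, moss, kale, plum, reed, pear, poppy, sage, lily

In-order visits the left subtree, then the node, then the right subtree.
At moss: go left to fern.
  At fern: go left to iris.
    At iris: no left child.
    Visit iris.
    At iris: go right to cedar.
      cedar is a leaf — visit cedar.
  Visit fern.
  At fern: go right to fig.
    fig is a leaf — visit fig.
Visit moss.
At moss: go right to sage.
  At sage: go left to plum.
    At plum: go left to kale.
      kale is a leaf — visit kale.
    Visit plum.
    At plum: go right to reed.
      At reed: no left child.
      Visit reed.
      At reed: go right to poppy.
        At poppy: go left to pear.
          pear is a leaf — visit pear.
        Visit poppy.
        At poppy: no right child.
  Visit sage.
  At sage: go right to lily.
    lily is a leaf — visit lily.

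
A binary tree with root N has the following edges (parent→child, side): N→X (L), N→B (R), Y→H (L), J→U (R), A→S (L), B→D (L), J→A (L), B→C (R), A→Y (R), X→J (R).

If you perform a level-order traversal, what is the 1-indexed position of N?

1

Level-order visits nodes level by level from the root, left to right within each level.
Level 0: N
Level 1: X, B
Level 2: J, D, C
Level 3: A, U
Level 4: S, Y
Level 5: H
Full level-order sequence: N, X, B, J, D, C, A, U, S, Y, H.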